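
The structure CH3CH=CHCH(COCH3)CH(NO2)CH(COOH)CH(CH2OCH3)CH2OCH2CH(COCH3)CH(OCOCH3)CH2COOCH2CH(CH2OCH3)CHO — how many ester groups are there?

2

Working along the chain:
  CH=CH: C=C double bond → alkene.
  CH(COCH3): pendant –COCH3: carbonyl C bonded to two carbons → ketone.
  CH(NO2): –NO2 on an sp³ carbon → nitro (the N=O is not a carbonyl).
  CH(COOH): pendant –COOH: carbonyl C bonded to C and –OH → carboxylic acid.
  CH(CH2OCH3): pendant –CH2OCH3: C–O–C linkage → ether.
  CH2OCH2: C–O–C with sp³ carbons on both sides and no adjacent C=O → ether.
  CH(COCH3): pendant –COCH3: carbonyl C bonded to two carbons → ketone.
  CH(OCOCH3): pendant –OC(=O)CH3: an acyloxy group → ester.
  CH2COOCH2: –C(=O)–O–C with C on the carbonyl side → ester.
  CH(CH2OCH3): pendant –CH2OCH3: C–O–C linkage → ether.
  CHO: terminal –CHO: carbonyl C bonded to H and C → aldehyde.
Ester appears at: CH(OCOCH3), CH2COOCH2 → 2.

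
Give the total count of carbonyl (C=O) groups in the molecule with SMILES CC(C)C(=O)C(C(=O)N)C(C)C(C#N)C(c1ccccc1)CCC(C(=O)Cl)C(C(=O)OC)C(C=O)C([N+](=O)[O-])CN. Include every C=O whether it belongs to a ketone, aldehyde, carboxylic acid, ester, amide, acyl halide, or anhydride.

CO: ketone, 1 C=O (running total 1).
CH(CONH2): amide, 1 C=O (running total 2).
CH(COCl): acyl halide, 1 C=O (running total 3).
CH(COOCH3): ester, 1 C=O (running total 4).
CH(CHO): aldehyde, 1 C=O (running total 5).

5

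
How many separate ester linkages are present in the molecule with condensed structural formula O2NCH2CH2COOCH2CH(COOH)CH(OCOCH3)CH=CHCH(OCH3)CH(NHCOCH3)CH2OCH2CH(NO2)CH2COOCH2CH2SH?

3

Taking each segment in turn:
  O2NCH2: –NO2 on carbon → nitro group.
  CH2COOCH2: –C(=O)–O–C with C on the carbonyl side → ester.
  CH(COOH): pendant –COOH: carbonyl C bonded to C and –OH → carboxylic acid.
  CH(OCOCH3): pendant –OC(=O)CH3: an acyloxy group → ester.
  CH=CH: C=C double bond → alkene.
  CH(OCH3): pendant –OCH3: C–O–C with sp³ C, no adjacent C=O → ether.
  CH(NHCOCH3): pendant –NHC(=O)CH3: N bonded to a carbonyl → amide (not amine).
  CH2OCH2: C–O–C with sp³ carbons on both sides and no adjacent C=O → ether.
  CH(NO2): –NO2 on an sp³ carbon → nitro (the N=O is not a carbonyl).
  CH2COOCH2: –C(=O)–O–C with C on the carbonyl side → ester.
  CH2SH: –SH on an sp³ carbon → thiol.
Ester appears at: CH2COOCH2, CH(OCOCH3), CH2COOCH2 → 3.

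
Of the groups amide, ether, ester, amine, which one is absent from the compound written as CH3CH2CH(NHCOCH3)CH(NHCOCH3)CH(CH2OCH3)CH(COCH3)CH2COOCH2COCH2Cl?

ether: present (CH(CH2OCH3) — pendant –CH2OCH3: C–O–C linkage → ether).
ester: present (CH2COOCH2 — –C(=O)–O–C with C on the carbonyl side → ester).
amide: present (CH(NHCOCH3) — pendant –NHC(=O)CH3: N bonded to a carbonyl → amide (not amine)).
amine: absent. In CH(NHCOCH3), the nitrogen is bonded directly to a carbonyl carbon, making it part of an amide, not a free amine.

amine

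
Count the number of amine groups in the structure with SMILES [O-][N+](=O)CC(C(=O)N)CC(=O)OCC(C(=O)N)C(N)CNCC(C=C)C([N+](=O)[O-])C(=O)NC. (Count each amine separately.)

2

Reading the structure from left to right:
  O2NCH2: –NO2 on carbon → nitro group.
  CH(CONH2): pendant –CONH2: carbonyl C bonded to C and N → amide.
  CH2COOCH2: –C(=O)–O–C with C on the carbonyl side → ester.
  CH(CONH2): pendant –CONH2: carbonyl C bonded to C and N → amide.
  CH(NH2): –NH2 on an sp³ carbon with no adjacent C=O → amine.
  CH2NHCH2: C–N–C with sp³ carbons and no adjacent C=O → amine (secondary).
  CH(CH=CH2): pendant –CH=CH2: C=C double bond → alkene.
  CH(NO2): –NO2 on an sp³ carbon → nitro (the N=O is not a carbonyl).
  CONHCH3: –C(=O)NHCH3: carbonyl C bonded to C and to N → amide (the N is not an amine).
Amine appears at: CH(NH2), CH2NHCH2 → 2.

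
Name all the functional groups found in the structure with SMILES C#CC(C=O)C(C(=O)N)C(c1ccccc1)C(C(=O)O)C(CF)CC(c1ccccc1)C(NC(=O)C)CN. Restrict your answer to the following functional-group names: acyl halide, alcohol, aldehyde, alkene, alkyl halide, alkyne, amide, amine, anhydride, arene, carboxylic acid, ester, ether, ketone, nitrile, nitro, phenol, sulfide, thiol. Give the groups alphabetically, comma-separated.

aldehyde, alkyl halide, alkyne, amide, amine, arene, carboxylic acid

C≡C triple bond → alkyne.
pendant –CHO: carbonyl C bonded to C and H → aldehyde.
pendant –CONH2: carbonyl C bonded to C and N → amide.
pendant –C6H5: benzene ring → arene.
pendant –COOH: carbonyl C bonded to C and –OH → carboxylic acid.
pendant –CH2X: halogen on sp³ carbon → alkyl halide.
pendant –C6H5: benzene ring → arene.
pendant –NHC(=O)CH3: N bonded to a carbonyl → amide (not amine).
–NH2 on an sp³ carbon with no adjacent C=O → amine.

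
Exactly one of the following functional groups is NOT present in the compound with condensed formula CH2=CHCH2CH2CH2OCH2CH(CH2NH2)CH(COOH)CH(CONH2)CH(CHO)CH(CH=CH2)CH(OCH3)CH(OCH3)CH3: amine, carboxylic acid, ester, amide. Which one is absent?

carboxylic acid: present (CH(COOH) — pendant –COOH: carbonyl C bonded to C and –OH → carboxylic acid).
amide: present (CH(CONH2) — pendant –CONH2: carbonyl C bonded to C and N → amide).
amine: present (CH(CH2NH2) — pendant –CH2NH2: N on sp³ C, no adjacent C=O → amine).
ester: no segment matches this pattern.

ester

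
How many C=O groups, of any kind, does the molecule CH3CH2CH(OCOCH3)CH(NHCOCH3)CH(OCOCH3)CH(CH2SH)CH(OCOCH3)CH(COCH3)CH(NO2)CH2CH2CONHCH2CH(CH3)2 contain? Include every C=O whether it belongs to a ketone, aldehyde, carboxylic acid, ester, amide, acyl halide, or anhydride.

CH(OCOCH3): ester, 1 C=O (running total 1).
CH(NHCOCH3): amide, 1 C=O (running total 2).
CH(OCOCH3): ester, 1 C=O (running total 3).
CH(OCOCH3): ester, 1 C=O (running total 4).
CH(COCH3): ketone, 1 C=O (running total 5).
CH2CONHCH2: amide, 1 C=O (running total 6).

6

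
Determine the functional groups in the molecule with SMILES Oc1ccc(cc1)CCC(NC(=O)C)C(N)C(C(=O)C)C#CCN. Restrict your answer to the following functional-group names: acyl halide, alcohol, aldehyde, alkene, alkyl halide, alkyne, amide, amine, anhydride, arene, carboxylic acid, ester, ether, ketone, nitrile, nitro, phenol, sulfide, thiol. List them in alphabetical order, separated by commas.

alkyne, amide, amine, arene, ketone, phenol

Taking each segment in turn:
  HOC6H4: –OH attached directly to an aromatic ring → phenol (not alcohol); the ring itself is an arene.
  CH(NHCOCH3): pendant –NHC(=O)CH3: N bonded to a carbonyl → amide (not amine).
  CH(NH2): –NH2 on an sp³ carbon with no adjacent C=O → amine.
  CH(COCH3): pendant –COCH3: carbonyl C bonded to two carbons → ketone.
  C≡C: C≡C triple bond → alkyne.
  CH2NH2: –NH2 on an sp³ carbon with no adjacent C=O → amine.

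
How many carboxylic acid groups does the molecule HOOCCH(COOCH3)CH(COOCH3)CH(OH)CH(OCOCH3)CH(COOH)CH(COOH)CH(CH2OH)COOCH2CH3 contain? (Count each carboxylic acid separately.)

3

–COOH: carbonyl C bonded to –OH and C → carboxylic acid (the –OH is not a separate alcohol).
pendant –COOCH3: carbonyl C bonded to C and –OCH3 → ester.
pendant –COOCH3: carbonyl C bonded to C and –OCH3 → ester.
–OH on an sp³ carbon → alcohol (secondary).
pendant –OC(=O)CH3: an acyloxy group → ester.
pendant –COOH: carbonyl C bonded to C and –OH → carboxylic acid.
pendant –COOH: carbonyl C bonded to C and –OH → carboxylic acid.
pendant –CH2OH on an sp³ backbone C → alcohol.
–C(=O)OCH2CH3: carbonyl C bonded to C and to –OEt → ester.
Carboxylic acid appears at: HOOC, CH(COOH), CH(COOH) → 3.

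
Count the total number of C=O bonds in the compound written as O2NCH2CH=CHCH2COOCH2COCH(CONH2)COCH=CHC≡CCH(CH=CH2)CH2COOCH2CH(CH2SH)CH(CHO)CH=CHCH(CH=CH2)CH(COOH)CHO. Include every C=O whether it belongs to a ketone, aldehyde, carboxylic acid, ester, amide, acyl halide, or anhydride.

CH2COOCH2: ester, 1 C=O (running total 1).
CO: ketone, 1 C=O (running total 2).
CH(CONH2): amide, 1 C=O (running total 3).
CO: ketone, 1 C=O (running total 4).
CH2COOCH2: ester, 1 C=O (running total 5).
CH(CHO): aldehyde, 1 C=O (running total 6).
CH(COOH): carboxylic acid, 1 C=O (running total 7).
CHO: aldehyde, 1 C=O (running total 8).

8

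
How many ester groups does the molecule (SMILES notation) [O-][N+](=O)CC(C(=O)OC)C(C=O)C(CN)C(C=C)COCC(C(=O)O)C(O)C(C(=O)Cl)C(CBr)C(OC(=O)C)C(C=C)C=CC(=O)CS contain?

Reading the structure from left to right:
  O2NCH2: –NO2 on carbon → nitro group.
  CH(COOCH3): pendant –COOCH3: carbonyl C bonded to C and –OCH3 → ester.
  CH(CHO): pendant –CHO: carbonyl C bonded to C and H → aldehyde.
  CH(CH2NH2): pendant –CH2NH2: N on sp³ C, no adjacent C=O → amine.
  CH(CH=CH2): pendant –CH=CH2: C=C double bond → alkene.
  CH2OCH2: C–O–C with sp³ carbons on both sides and no adjacent C=O → ether.
  CH(COOH): pendant –COOH: carbonyl C bonded to C and –OH → carboxylic acid.
  CH(OH): –OH on an sp³ carbon → alcohol (secondary).
  CH(COCl): pendant –C(=O)X: carbonyl C bonded to C and halogen → acyl halide.
  CH(CH2Br): pendant –CH2X: halogen on sp³ carbon → alkyl halide.
  CH(OCOCH3): pendant –OC(=O)CH3: an acyloxy group → ester.
  CH(CH=CH2): pendant –CH=CH2: C=C double bond → alkene.
  CH=CH: C=C double bond → alkene.
  CO: –C(=O)– with carbon on both sides → ketone.
  CH2SH: –SH on an sp³ carbon → thiol.
Ester appears at: CH(COOCH3), CH(OCOCH3) → 2.

2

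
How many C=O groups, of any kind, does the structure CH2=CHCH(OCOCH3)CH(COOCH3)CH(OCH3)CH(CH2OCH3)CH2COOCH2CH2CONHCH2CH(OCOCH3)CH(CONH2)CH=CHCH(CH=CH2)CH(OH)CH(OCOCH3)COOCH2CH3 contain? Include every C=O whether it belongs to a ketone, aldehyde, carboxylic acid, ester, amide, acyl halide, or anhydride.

CH(OCOCH3): ester, 1 C=O (running total 1).
CH(COOCH3): ester, 1 C=O (running total 2).
CH2COOCH2: ester, 1 C=O (running total 3).
CH2CONHCH2: amide, 1 C=O (running total 4).
CH(OCOCH3): ester, 1 C=O (running total 5).
CH(CONH2): amide, 1 C=O (running total 6).
CH(OCOCH3): ester, 1 C=O (running total 7).
COOCH2CH3: ester, 1 C=O (running total 8).

8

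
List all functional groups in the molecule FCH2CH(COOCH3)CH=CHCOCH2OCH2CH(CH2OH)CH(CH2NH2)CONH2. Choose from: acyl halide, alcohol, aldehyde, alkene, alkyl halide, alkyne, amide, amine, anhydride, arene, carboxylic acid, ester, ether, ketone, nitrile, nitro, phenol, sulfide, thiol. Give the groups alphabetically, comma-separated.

alcohol, alkene, alkyl halide, amide, amine, ester, ether, ketone

halogen on an sp³ carbon → alkyl halide.
pendant –COOCH3: carbonyl C bonded to C and –OCH3 → ester.
C=C double bond → alkene.
–C(=O)– with carbon on both sides → ketone.
C–O–C with sp³ carbons on both sides and no adjacent C=O → ether.
pendant –CH2OH on an sp³ backbone C → alcohol.
pendant –CH2NH2: N on sp³ C, no adjacent C=O → amine.
–C(=O)NH2: carbonyl C bonded to C and to N → amide (the N is not a separate amine).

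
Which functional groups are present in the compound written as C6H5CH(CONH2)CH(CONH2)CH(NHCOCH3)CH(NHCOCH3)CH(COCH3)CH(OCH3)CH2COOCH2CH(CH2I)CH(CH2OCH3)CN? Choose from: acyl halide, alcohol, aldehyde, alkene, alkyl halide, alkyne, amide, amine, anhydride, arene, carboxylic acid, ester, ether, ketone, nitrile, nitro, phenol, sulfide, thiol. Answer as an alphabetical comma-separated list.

Taking each segment in turn:
  C6H5: C6H5– phenyl ring → arene.
  CH(CONH2): pendant –CONH2: carbonyl C bonded to C and N → amide.
  CH(CONH2): pendant –CONH2: carbonyl C bonded to C and N → amide.
  CH(NHCOCH3): pendant –NHC(=O)CH3: N bonded to a carbonyl → amide (not amine).
  CH(NHCOCH3): pendant –NHC(=O)CH3: N bonded to a carbonyl → amide (not amine).
  CH(COCH3): pendant –COCH3: carbonyl C bonded to two carbons → ketone.
  CH(OCH3): pendant –OCH3: C–O–C with sp³ C, no adjacent C=O → ether.
  CH2COOCH2: –C(=O)–O–C with C on the carbonyl side → ester.
  CH(CH2I): pendant –CH2X: halogen on sp³ carbon → alkyl halide.
  CH(CH2OCH3): pendant –CH2OCH3: C–O–C linkage → ether.
  CN: –C≡N: carbon triple-bonded to nitrogen → nitrile.

alkyl halide, amide, arene, ester, ether, ketone, nitrile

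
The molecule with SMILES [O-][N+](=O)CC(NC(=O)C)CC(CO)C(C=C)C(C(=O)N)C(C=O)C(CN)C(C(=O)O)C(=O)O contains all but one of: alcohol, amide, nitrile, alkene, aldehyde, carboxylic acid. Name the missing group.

amide: present (CH(NHCOCH3) — pendant –NHC(=O)CH3: N bonded to a carbonyl → amide (not amine)).
carboxylic acid: present (CH(COOH) — pendant –COOH: carbonyl C bonded to C and –OH → carboxylic acid).
alkene: present (CH(CH=CH2) — pendant –CH=CH2: C=C double bond → alkene).
alcohol: present (CH(CH2OH) — pendant –CH2OH on an sp³ backbone C → alcohol).
aldehyde: present (CH(CHO) — pendant –CHO: carbonyl C bonded to C and H → aldehyde).
nitrile: no segment matches this pattern.

nitrile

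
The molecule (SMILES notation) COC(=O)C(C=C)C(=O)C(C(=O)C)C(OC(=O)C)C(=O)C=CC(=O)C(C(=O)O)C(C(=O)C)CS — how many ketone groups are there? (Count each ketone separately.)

5

Working along the chain:
  CH3OOC: CH3O–C(=O)–: carbonyl C bonded to C and to –OCH3 → ester (not ketone + ether).
  CH(CH=CH2): pendant –CH=CH2: C=C double bond → alkene.
  CO: –C(=O)– with carbon on both sides → ketone.
  CH(COCH3): pendant –COCH3: carbonyl C bonded to two carbons → ketone.
  CH(OCOCH3): pendant –OC(=O)CH3: an acyloxy group → ester.
  CO: –C(=O)– with carbon on both sides → ketone.
  CH=CH: C=C double bond → alkene.
  CO: –C(=O)– with carbon on both sides → ketone.
  CH(COOH): pendant –COOH: carbonyl C bonded to C and –OH → carboxylic acid.
  CH(COCH3): pendant –COCH3: carbonyl C bonded to two carbons → ketone.
  CH2SH: –SH on an sp³ carbon → thiol.
Ketone appears at: CO, CH(COCH3), CO, CO, CH(COCH3) → 5.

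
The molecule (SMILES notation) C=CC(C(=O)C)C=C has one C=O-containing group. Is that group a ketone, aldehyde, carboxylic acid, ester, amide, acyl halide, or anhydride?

ketone

The carbonyl is in the CH(COCH3) segment: pendant –COCH3: carbonyl C bonded to two carbons → ketone.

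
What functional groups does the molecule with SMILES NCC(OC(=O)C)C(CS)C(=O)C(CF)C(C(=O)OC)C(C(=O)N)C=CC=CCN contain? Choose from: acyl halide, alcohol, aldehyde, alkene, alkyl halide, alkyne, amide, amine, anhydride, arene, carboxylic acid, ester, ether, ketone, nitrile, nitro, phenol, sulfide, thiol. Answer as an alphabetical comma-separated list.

alkene, alkyl halide, amide, amine, ester, ketone, thiol

Reading the structure from left to right:
  H2NCH2: –NH2 on an sp³ carbon with no adjacent C=O → amine.
  CH(OCOCH3): pendant –OC(=O)CH3: an acyloxy group → ester.
  CH(CH2SH): pendant –CH2SH → thiol.
  CO: –C(=O)– with carbon on both sides → ketone.
  CH(CH2F): pendant –CH2X: halogen on sp³ carbon → alkyl halide.
  CH(COOCH3): pendant –COOCH3: carbonyl C bonded to C and –OCH3 → ester.
  CH(CONH2): pendant –CONH2: carbonyl C bonded to C and N → amide.
  CH=CH: C=C double bond → alkene.
  CH=CH: C=C double bond → alkene.
  CH2NH2: –NH2 on an sp³ carbon with no adjacent C=O → amine.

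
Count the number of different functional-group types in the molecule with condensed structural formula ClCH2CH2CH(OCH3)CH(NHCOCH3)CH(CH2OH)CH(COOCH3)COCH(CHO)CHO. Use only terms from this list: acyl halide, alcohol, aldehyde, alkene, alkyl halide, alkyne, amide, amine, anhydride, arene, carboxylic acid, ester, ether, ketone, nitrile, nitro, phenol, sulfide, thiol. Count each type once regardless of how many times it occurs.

7

halogen on an sp³ carbon → alkyl halide.
pendant –OCH3: C–O–C with sp³ C, no adjacent C=O → ether.
pendant –NHC(=O)CH3: N bonded to a carbonyl → amide (not amine).
pendant –CH2OH on an sp³ backbone C → alcohol.
pendant –COOCH3: carbonyl C bonded to C and –OCH3 → ester.
–C(=O)– with carbon on both sides → ketone.
pendant –CHO: carbonyl C bonded to C and H → aldehyde.
terminal –CHO: carbonyl C bonded to H and C → aldehyde.
Distinct types present: alcohol, aldehyde, alkyl halide, amide, ester, ether, ketone.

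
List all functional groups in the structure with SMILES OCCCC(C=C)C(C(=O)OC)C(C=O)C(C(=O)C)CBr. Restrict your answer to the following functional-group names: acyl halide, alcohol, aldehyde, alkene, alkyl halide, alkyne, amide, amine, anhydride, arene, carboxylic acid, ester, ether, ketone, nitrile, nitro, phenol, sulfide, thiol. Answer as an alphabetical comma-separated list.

Taking each segment in turn:
  HOCH2: HO– on an sp³ carbon → alcohol.
  CH(CH=CH2): pendant –CH=CH2: C=C double bond → alkene.
  CH(COOCH3): pendant –COOCH3: carbonyl C bonded to C and –OCH3 → ester.
  CH(CHO): pendant –CHO: carbonyl C bonded to C and H → aldehyde.
  CH(COCH3): pendant –COCH3: carbonyl C bonded to two carbons → ketone.
  CH2Br: halogen on an sp³ carbon → alkyl halide.

alcohol, aldehyde, alkene, alkyl halide, ester, ketone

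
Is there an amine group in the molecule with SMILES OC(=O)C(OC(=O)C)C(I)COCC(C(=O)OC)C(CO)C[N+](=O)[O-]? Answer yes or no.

no

Working along the chain:
  HOOC: –COOH: carbonyl C bonded to –OH and C → carboxylic acid (the –OH is not a separate alcohol).
  CH(OCOCH3): pendant –OC(=O)CH3: an acyloxy group → ester.
  CH(I): halogen on an sp³ carbon → alkyl halide.
  CH2OCH2: C–O–C with sp³ carbons on both sides and no adjacent C=O → ether.
  CH(COOCH3): pendant –COOCH3: carbonyl C bonded to C and –OCH3 → ester.
  CH(CH2OH): pendant –CH2OH on an sp³ backbone C → alcohol.
  CH2NO2: –NO2 on carbon → nitro group.
The groups actually present are: alcohol, alkyl halide, carboxylic acid, ester, ether, nitro.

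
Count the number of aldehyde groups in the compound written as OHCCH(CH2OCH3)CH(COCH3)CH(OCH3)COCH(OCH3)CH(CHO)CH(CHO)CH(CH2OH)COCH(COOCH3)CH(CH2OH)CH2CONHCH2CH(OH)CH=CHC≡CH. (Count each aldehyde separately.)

Reading the structure from left to right:
  OHC: terminal –CHO: carbonyl C bonded to H and C → aldehyde.
  CH(CH2OCH3): pendant –CH2OCH3: C–O–C linkage → ether.
  CH(COCH3): pendant –COCH3: carbonyl C bonded to two carbons → ketone.
  CH(OCH3): pendant –OCH3: C–O–C with sp³ C, no adjacent C=O → ether.
  CO: –C(=O)– with carbon on both sides → ketone.
  CH(OCH3): pendant –OCH3: C–O–C with sp³ C, no adjacent C=O → ether.
  CH(CHO): pendant –CHO: carbonyl C bonded to C and H → aldehyde.
  CH(CHO): pendant –CHO: carbonyl C bonded to C and H → aldehyde.
  CH(CH2OH): pendant –CH2OH on an sp³ backbone C → alcohol.
  CO: –C(=O)– with carbon on both sides → ketone.
  CH(COOCH3): pendant –COOCH3: carbonyl C bonded to C and –OCH3 → ester.
  CH(CH2OH): pendant –CH2OH on an sp³ backbone C → alcohol.
  CH2CONHCH2: –C(=O)–N– linkage → amide (the N is not an amine).
  CH(OH): –OH on an sp³ carbon → alcohol (secondary).
  CH=CH: C=C double bond → alkene.
  C≡CH: C≡C triple bond → alkyne.
Aldehyde appears at: OHC, CH(CHO), CH(CHO) → 3.

3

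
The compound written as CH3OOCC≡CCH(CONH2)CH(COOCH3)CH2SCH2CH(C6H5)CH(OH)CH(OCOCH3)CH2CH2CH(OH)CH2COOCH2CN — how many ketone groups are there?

0

Working along the chain:
  CH3OOC: CH3O–C(=O)–: carbonyl C bonded to C and to –OCH3 → ester (not ketone + ether).
  C≡C: C≡C triple bond → alkyne.
  CH(CONH2): pendant –CONH2: carbonyl C bonded to C and N → amide.
  CH(COOCH3): pendant –COOCH3: carbonyl C bonded to C and –OCH3 → ester.
  CH2SCH2: C–S–C linkage → sulfide (thioether).
  CH(C6H5): pendant –C6H5: benzene ring → arene.
  CH(OH): –OH on an sp³ carbon → alcohol (secondary).
  CH(OCOCH3): pendant –OC(=O)CH3: an acyloxy group → ester.
  CH(OH): –OH on an sp³ carbon → alcohol (secondary).
  CH2COOCH2: –C(=O)–O–C with C on the carbonyl side → ester.
  CN: –C≡N: carbon triple-bonded to nitrogen → nitrile.
No segment is a ketone: CH3OOC is ester, not ketone; CH(CONH2) is amide, not ketone; CH(COOCH3) is ester, not ketone. → 0.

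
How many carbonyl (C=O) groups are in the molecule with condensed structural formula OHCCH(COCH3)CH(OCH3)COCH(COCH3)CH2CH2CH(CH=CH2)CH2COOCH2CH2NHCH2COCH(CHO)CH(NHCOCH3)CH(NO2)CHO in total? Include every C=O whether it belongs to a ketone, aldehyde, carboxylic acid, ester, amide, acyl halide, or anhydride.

OHC: aldehyde, 1 C=O (running total 1).
CH(COCH3): ketone, 1 C=O (running total 2).
CO: ketone, 1 C=O (running total 3).
CH(COCH3): ketone, 1 C=O (running total 4).
CH2COOCH2: ester, 1 C=O (running total 5).
CO: ketone, 1 C=O (running total 6).
CH(CHO): aldehyde, 1 C=O (running total 7).
CH(NHCOCH3): amide, 1 C=O (running total 8).
CHO: aldehyde, 1 C=O (running total 9).

9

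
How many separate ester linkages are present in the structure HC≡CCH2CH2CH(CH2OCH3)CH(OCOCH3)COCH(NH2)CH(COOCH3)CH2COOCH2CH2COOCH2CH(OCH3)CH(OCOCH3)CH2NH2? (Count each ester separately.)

5

C≡C triple bond → alkyne.
pendant –CH2OCH3: C–O–C linkage → ether.
pendant –OC(=O)CH3: an acyloxy group → ester.
–C(=O)– with carbon on both sides → ketone.
–NH2 on an sp³ carbon with no adjacent C=O → amine.
pendant –COOCH3: carbonyl C bonded to C and –OCH3 → ester.
–C(=O)–O–C with C on the carbonyl side → ester.
–C(=O)–O–C with C on the carbonyl side → ester.
pendant –OCH3: C–O–C with sp³ C, no adjacent C=O → ether.
pendant –OC(=O)CH3: an acyloxy group → ester.
–NH2 on an sp³ carbon with no adjacent C=O → amine.
Ester appears at: CH(OCOCH3), CH(COOCH3), CH2COOCH2, CH2COOCH2, CH(OCOCH3) → 5.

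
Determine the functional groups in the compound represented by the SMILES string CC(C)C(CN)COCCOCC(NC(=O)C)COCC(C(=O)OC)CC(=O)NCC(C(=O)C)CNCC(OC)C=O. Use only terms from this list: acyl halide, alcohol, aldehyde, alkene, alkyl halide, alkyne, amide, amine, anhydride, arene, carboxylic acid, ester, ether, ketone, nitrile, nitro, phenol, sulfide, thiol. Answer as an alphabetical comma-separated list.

aldehyde, amide, amine, ester, ether, ketone

Reading the structure from left to right:
  CH(CH2NH2): pendant –CH2NH2: N on sp³ C, no adjacent C=O → amine.
  CH2OCH2: C–O–C with sp³ carbons on both sides and no adjacent C=O → ether.
  CH2OCH2: C–O–C with sp³ carbons on both sides and no adjacent C=O → ether.
  CH(NHCOCH3): pendant –NHC(=O)CH3: N bonded to a carbonyl → amide (not amine).
  CH2OCH2: C–O–C with sp³ carbons on both sides and no adjacent C=O → ether.
  CH(COOCH3): pendant –COOCH3: carbonyl C bonded to C and –OCH3 → ester.
  CH2CONHCH2: –C(=O)–N– linkage → amide (the N is not an amine).
  CH(COCH3): pendant –COCH3: carbonyl C bonded to two carbons → ketone.
  CH2NHCH2: C–N–C with sp³ carbons and no adjacent C=O → amine (secondary).
  CH(OCH3): pendant –OCH3: C–O–C with sp³ C, no adjacent C=O → ether.
  CHO: terminal –CHO: carbonyl C bonded to H and C → aldehyde.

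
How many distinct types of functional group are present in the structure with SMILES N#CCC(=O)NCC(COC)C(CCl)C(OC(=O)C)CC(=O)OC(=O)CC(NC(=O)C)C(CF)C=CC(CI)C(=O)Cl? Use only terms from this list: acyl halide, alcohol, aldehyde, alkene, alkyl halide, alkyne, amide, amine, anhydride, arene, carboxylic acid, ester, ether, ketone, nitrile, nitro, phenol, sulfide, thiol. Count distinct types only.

8

Working along the chain:
  N≡C: N≡C–: carbon triple-bonded to nitrogen → nitrile.
  CH2CONHCH2: –C(=O)–N– linkage → amide (the N is not an amine).
  CH(CH2OCH3): pendant –CH2OCH3: C–O–C linkage → ether.
  CH(CH2Cl): pendant –CH2X: halogen on sp³ carbon → alkyl halide.
  CH(OCOCH3): pendant –OC(=O)CH3: an acyloxy group → ester.
  CH2CO-O-COCH2: two acyl groups sharing one oxygen, –C(=O)–O–C(=O)– → anhydride.
  CH(NHCOCH3): pendant –NHC(=O)CH3: N bonded to a carbonyl → amide (not amine).
  CH(CH2F): pendant –CH2X: halogen on sp³ carbon → alkyl halide.
  CH=CH: C=C double bond → alkene.
  CH(CH2I): pendant –CH2X: halogen on sp³ carbon → alkyl halide.
  COCl: –C(=O)Cl: carbonyl C bonded to C and to a halogen → acyl halide (not alkyl halide).
Distinct types present: acyl halide, alkene, alkyl halide, amide, anhydride, ester, ether, nitrile.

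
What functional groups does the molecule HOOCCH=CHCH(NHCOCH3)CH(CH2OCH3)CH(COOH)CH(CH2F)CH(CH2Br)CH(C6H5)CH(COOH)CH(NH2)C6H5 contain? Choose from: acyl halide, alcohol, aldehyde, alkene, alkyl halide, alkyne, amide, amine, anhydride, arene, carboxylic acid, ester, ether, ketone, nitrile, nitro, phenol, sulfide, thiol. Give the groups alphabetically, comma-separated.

alkene, alkyl halide, amide, amine, arene, carboxylic acid, ether

Taking each segment in turn:
  HOOC: –COOH: carbonyl C bonded to –OH and C → carboxylic acid (the –OH is not a separate alcohol).
  CH=CH: C=C double bond → alkene.
  CH(NHCOCH3): pendant –NHC(=O)CH3: N bonded to a carbonyl → amide (not amine).
  CH(CH2OCH3): pendant –CH2OCH3: C–O–C linkage → ether.
  CH(COOH): pendant –COOH: carbonyl C bonded to C and –OH → carboxylic acid.
  CH(CH2F): pendant –CH2X: halogen on sp³ carbon → alkyl halide.
  CH(CH2Br): pendant –CH2X: halogen on sp³ carbon → alkyl halide.
  CH(C6H5): pendant –C6H5: benzene ring → arene.
  CH(COOH): pendant –COOH: carbonyl C bonded to C and –OH → carboxylic acid.
  CH(NH2): –NH2 on an sp³ carbon with no adjacent C=O → amine.
  C6H5: –C6H5 phenyl ring → arene.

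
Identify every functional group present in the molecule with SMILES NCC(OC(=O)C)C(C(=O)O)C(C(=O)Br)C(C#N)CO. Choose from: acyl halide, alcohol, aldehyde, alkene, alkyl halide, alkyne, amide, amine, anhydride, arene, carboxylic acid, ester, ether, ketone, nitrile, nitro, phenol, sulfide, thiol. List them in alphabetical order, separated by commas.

–NH2 on an sp³ carbon with no adjacent C=O → amine.
pendant –OC(=O)CH3: an acyloxy group → ester.
pendant –COOH: carbonyl C bonded to C and –OH → carboxylic acid.
pendant –C(=O)X: carbonyl C bonded to C and halogen → acyl halide.
pendant –C≡N: nitrile.
–OH on an sp³ carbon → alcohol.

acyl halide, alcohol, amine, carboxylic acid, ester, nitrile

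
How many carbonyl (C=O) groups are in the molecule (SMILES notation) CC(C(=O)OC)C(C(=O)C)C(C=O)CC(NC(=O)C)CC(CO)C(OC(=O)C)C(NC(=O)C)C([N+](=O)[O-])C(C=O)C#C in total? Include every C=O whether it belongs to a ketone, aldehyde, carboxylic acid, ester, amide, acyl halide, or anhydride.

7

CH(COOCH3): ester, 1 C=O (running total 1).
CH(COCH3): ketone, 1 C=O (running total 2).
CH(CHO): aldehyde, 1 C=O (running total 3).
CH(NHCOCH3): amide, 1 C=O (running total 4).
CH(OCOCH3): ester, 1 C=O (running total 5).
CH(NHCOCH3): amide, 1 C=O (running total 6).
CH(CHO): aldehyde, 1 C=O (running total 7).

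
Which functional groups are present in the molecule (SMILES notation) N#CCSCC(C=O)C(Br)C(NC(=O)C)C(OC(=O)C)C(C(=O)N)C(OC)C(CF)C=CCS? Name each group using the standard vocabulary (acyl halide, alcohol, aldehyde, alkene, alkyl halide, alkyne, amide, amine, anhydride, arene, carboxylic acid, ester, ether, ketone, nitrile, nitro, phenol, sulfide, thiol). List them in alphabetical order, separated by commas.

aldehyde, alkene, alkyl halide, amide, ester, ether, nitrile, sulfide, thiol

Reading the structure from left to right:
  N≡C: N≡C–: carbon triple-bonded to nitrogen → nitrile.
  CH2SCH2: C–S–C linkage → sulfide (thioether).
  CH(CHO): pendant –CHO: carbonyl C bonded to C and H → aldehyde.
  CH(Br): halogen on an sp³ carbon → alkyl halide.
  CH(NHCOCH3): pendant –NHC(=O)CH3: N bonded to a carbonyl → amide (not amine).
  CH(OCOCH3): pendant –OC(=O)CH3: an acyloxy group → ester.
  CH(CONH2): pendant –CONH2: carbonyl C bonded to C and N → amide.
  CH(OCH3): pendant –OCH3: C–O–C with sp³ C, no adjacent C=O → ether.
  CH(CH2F): pendant –CH2X: halogen on sp³ carbon → alkyl halide.
  CH=CH: C=C double bond → alkene.
  CH2SH: –SH on an sp³ carbon → thiol.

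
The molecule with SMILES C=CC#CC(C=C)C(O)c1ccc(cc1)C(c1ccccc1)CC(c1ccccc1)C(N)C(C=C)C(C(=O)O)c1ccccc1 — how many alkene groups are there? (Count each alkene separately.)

3

Working along the chain:
  CH2=CH: C=C double bond → alkene.
  C≡C: C≡C triple bond → alkyne.
  CH(CH=CH2): pendant –CH=CH2: C=C double bond → alkene.
  CH(OH): –OH on an sp³ carbon → alcohol (secondary).
  C6H4: para-disubstituted benzene ring → arene.
  CH(C6H5): pendant –C6H5: benzene ring → arene.
  CH(C6H5): pendant –C6H5: benzene ring → arene.
  CH(NH2): –NH2 on an sp³ carbon with no adjacent C=O → amine.
  CH(CH=CH2): pendant –CH=CH2: C=C double bond → alkene.
  CH(COOH): pendant –COOH: carbonyl C bonded to C and –OH → carboxylic acid.
  C6H5: –C6H5 phenyl ring → arene.
Alkene appears at: CH2=CH, CH(CH=CH2), CH(CH=CH2) → 3.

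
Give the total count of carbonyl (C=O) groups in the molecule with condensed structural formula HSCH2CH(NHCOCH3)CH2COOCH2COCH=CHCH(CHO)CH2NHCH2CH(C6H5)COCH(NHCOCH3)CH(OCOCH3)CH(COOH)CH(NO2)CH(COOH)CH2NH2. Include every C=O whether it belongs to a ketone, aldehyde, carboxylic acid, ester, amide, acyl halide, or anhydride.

9

CH(NHCOCH3): amide, 1 C=O (running total 1).
CH2COOCH2: ester, 1 C=O (running total 2).
CO: ketone, 1 C=O (running total 3).
CH(CHO): aldehyde, 1 C=O (running total 4).
CO: ketone, 1 C=O (running total 5).
CH(NHCOCH3): amide, 1 C=O (running total 6).
CH(OCOCH3): ester, 1 C=O (running total 7).
CH(COOH): carboxylic acid, 1 C=O (running total 8).
CH(COOH): carboxylic acid, 1 C=O (running total 9).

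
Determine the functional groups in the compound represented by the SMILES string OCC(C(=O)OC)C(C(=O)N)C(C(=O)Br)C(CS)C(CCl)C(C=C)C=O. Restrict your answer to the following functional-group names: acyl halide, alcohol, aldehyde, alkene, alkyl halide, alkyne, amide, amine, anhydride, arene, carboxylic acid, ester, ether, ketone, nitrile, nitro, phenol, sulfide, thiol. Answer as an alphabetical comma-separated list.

acyl halide, alcohol, aldehyde, alkene, alkyl halide, amide, ester, thiol

HO– on an sp³ carbon → alcohol.
pendant –COOCH3: carbonyl C bonded to C and –OCH3 → ester.
pendant –CONH2: carbonyl C bonded to C and N → amide.
pendant –C(=O)X: carbonyl C bonded to C and halogen → acyl halide.
pendant –CH2SH → thiol.
pendant –CH2X: halogen on sp³ carbon → alkyl halide.
pendant –CH=CH2: C=C double bond → alkene.
terminal –CHO: carbonyl C bonded to H and C → aldehyde.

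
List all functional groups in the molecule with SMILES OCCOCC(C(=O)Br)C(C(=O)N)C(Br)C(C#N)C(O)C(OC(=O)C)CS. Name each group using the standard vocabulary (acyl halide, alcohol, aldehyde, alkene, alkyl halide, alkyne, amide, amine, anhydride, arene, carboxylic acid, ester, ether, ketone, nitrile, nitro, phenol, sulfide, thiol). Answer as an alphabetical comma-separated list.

acyl halide, alcohol, alkyl halide, amide, ester, ether, nitrile, thiol

HO– on an sp³ carbon → alcohol.
C–O–C with sp³ carbons on both sides and no adjacent C=O → ether.
pendant –C(=O)X: carbonyl C bonded to C and halogen → acyl halide.
pendant –CONH2: carbonyl C bonded to C and N → amide.
halogen on an sp³ carbon → alkyl halide.
pendant –C≡N: nitrile.
–OH on an sp³ carbon → alcohol (secondary).
pendant –OC(=O)CH3: an acyloxy group → ester.
–SH on an sp³ carbon → thiol.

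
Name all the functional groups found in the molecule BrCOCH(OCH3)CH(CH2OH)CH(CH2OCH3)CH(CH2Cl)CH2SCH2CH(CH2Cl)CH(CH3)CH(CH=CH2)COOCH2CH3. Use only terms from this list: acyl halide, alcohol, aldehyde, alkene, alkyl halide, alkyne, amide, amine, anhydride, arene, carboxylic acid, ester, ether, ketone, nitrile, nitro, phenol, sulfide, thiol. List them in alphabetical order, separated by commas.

acyl halide, alcohol, alkene, alkyl halide, ester, ether, sulfide

–C(=O)Br: carbonyl C bonded to C and to a halogen → acyl halide (not alkyl halide).
pendant –OCH3: C–O–C with sp³ C, no adjacent C=O → ether.
pendant –CH2OH on an sp³ backbone C → alcohol.
pendant –CH2OCH3: C–O–C linkage → ether.
pendant –CH2X: halogen on sp³ carbon → alkyl halide.
C–S–C linkage → sulfide (thioether).
pendant –CH2X: halogen on sp³ carbon → alkyl halide.
pendant –CH=CH2: C=C double bond → alkene.
–C(=O)OCH2CH3: carbonyl C bonded to C and to –OEt → ester.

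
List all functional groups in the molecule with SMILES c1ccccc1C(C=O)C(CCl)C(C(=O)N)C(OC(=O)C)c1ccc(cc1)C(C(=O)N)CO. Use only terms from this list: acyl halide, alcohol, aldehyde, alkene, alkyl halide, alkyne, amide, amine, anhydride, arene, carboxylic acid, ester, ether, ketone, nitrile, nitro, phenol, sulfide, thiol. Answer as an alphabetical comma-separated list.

C6H5– phenyl ring → arene.
pendant –CHO: carbonyl C bonded to C and H → aldehyde.
pendant –CH2X: halogen on sp³ carbon → alkyl halide.
pendant –CONH2: carbonyl C bonded to C and N → amide.
pendant –OC(=O)CH3: an acyloxy group → ester.
para-disubstituted benzene ring → arene.
pendant –CONH2: carbonyl C bonded to C and N → amide.
–OH on an sp³ carbon → alcohol.

alcohol, aldehyde, alkyl halide, amide, arene, ester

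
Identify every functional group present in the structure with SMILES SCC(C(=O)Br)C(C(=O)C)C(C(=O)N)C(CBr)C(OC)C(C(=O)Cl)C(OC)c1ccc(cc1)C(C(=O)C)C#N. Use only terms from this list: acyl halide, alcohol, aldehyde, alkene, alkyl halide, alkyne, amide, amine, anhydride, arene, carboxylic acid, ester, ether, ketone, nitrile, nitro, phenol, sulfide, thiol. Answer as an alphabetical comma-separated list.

acyl halide, alkyl halide, amide, arene, ether, ketone, nitrile, thiol

Reading the structure from left to right:
  HSCH2: –SH on an sp³ carbon → thiol.
  CH(COBr): pendant –C(=O)X: carbonyl C bonded to C and halogen → acyl halide.
  CH(COCH3): pendant –COCH3: carbonyl C bonded to two carbons → ketone.
  CH(CONH2): pendant –CONH2: carbonyl C bonded to C and N → amide.
  CH(CH2Br): pendant –CH2X: halogen on sp³ carbon → alkyl halide.
  CH(OCH3): pendant –OCH3: C–O–C with sp³ C, no adjacent C=O → ether.
  CH(COCl): pendant –C(=O)X: carbonyl C bonded to C and halogen → acyl halide.
  CH(OCH3): pendant –OCH3: C–O–C with sp³ C, no adjacent C=O → ether.
  C6H4: para-disubstituted benzene ring → arene.
  CH(COCH3): pendant –COCH3: carbonyl C bonded to two carbons → ketone.
  CN: –C≡N: carbon triple-bonded to nitrogen → nitrile.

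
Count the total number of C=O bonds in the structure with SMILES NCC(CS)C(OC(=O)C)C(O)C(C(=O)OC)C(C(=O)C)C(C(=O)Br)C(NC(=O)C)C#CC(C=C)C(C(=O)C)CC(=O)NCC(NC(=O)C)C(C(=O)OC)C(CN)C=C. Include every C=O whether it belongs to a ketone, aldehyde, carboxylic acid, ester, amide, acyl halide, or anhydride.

9

CH(OCOCH3): ester, 1 C=O (running total 1).
CH(COOCH3): ester, 1 C=O (running total 2).
CH(COCH3): ketone, 1 C=O (running total 3).
CH(COBr): acyl halide, 1 C=O (running total 4).
CH(NHCOCH3): amide, 1 C=O (running total 5).
CH(COCH3): ketone, 1 C=O (running total 6).
CH2CONHCH2: amide, 1 C=O (running total 7).
CH(NHCOCH3): amide, 1 C=O (running total 8).
CH(COOCH3): ester, 1 C=O (running total 9).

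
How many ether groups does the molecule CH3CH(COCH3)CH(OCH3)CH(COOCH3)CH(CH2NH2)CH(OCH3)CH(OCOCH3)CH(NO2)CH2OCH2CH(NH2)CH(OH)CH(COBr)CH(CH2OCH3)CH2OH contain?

4

Working along the chain:
  CH(COCH3): pendant –COCH3: carbonyl C bonded to two carbons → ketone.
  CH(OCH3): pendant –OCH3: C–O–C with sp³ C, no adjacent C=O → ether.
  CH(COOCH3): pendant –COOCH3: carbonyl C bonded to C and –OCH3 → ester.
  CH(CH2NH2): pendant –CH2NH2: N on sp³ C, no adjacent C=O → amine.
  CH(OCH3): pendant –OCH3: C–O–C with sp³ C, no adjacent C=O → ether.
  CH(OCOCH3): pendant –OC(=O)CH3: an acyloxy group → ester.
  CH(NO2): –NO2 on an sp³ carbon → nitro (the N=O is not a carbonyl).
  CH2OCH2: C–O–C with sp³ carbons on both sides and no adjacent C=O → ether.
  CH(NH2): –NH2 on an sp³ carbon with no adjacent C=O → amine.
  CH(OH): –OH on an sp³ carbon → alcohol (secondary).
  CH(COBr): pendant –C(=O)X: carbonyl C bonded to C and halogen → acyl halide.
  CH(CH2OCH3): pendant –CH2OCH3: C–O–C linkage → ether.
  CH2OH: –OH on an sp³ carbon → alcohol.
Ether appears at: CH(OCH3), CH(OCH3), CH2OCH2, CH(CH2OCH3) → 4.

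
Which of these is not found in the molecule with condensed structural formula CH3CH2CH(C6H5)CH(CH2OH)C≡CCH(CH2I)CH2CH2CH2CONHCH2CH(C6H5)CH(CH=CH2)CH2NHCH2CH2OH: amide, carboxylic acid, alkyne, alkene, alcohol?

alkyne: present (C≡C — C≡C triple bond → alkyne).
amide: present (CH2CONHCH2 — –C(=O)–N– linkage → amide (the N is not an amine)).
alcohol: present (CH(CH2OH) — pendant –CH2OH on an sp³ backbone C → alcohol).
alkene: present (CH(CH=CH2) — pendant –CH=CH2: C=C double bond → alkene).
carboxylic acid: absent. In CH2CONHCH2, the carbonyl is bonded to nitrogen, not to –OH; that is an amide.

carboxylic acid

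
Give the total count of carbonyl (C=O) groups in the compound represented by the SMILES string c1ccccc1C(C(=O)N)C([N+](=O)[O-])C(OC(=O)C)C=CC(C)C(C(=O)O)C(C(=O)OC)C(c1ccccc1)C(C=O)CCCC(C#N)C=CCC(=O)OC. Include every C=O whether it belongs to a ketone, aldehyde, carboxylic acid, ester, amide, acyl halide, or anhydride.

CH(CONH2): amide, 1 C=O (running total 1).
CH(OCOCH3): ester, 1 C=O (running total 2).
CH(COOH): carboxylic acid, 1 C=O (running total 3).
CH(COOCH3): ester, 1 C=O (running total 4).
CH(CHO): aldehyde, 1 C=O (running total 5).
COOCH3: ester, 1 C=O (running total 6).

6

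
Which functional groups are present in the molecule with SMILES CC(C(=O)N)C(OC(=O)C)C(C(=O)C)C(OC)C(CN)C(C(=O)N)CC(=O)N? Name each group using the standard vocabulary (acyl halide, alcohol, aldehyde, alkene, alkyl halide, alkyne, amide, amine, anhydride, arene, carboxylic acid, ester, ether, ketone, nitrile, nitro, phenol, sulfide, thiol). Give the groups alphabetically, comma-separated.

Working along the chain:
  CH(CONH2): pendant –CONH2: carbonyl C bonded to C and N → amide.
  CH(OCOCH3): pendant –OC(=O)CH3: an acyloxy group → ester.
  CH(COCH3): pendant –COCH3: carbonyl C bonded to two carbons → ketone.
  CH(OCH3): pendant –OCH3: C–O–C with sp³ C, no adjacent C=O → ether.
  CH(CH2NH2): pendant –CH2NH2: N on sp³ C, no adjacent C=O → amine.
  CH(CONH2): pendant –CONH2: carbonyl C bonded to C and N → amide.
  CONH2: –C(=O)NH2: carbonyl C bonded to C and to N → amide (the N is not a separate amine).

amide, amine, ester, ether, ketone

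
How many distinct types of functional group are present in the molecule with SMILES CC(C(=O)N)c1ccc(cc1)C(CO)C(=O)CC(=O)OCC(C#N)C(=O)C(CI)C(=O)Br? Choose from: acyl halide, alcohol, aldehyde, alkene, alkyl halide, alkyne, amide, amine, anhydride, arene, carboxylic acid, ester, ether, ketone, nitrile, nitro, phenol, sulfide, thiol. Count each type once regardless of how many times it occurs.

Working along the chain:
  CH(CONH2): pendant –CONH2: carbonyl C bonded to C and N → amide.
  C6H4: para-disubstituted benzene ring → arene.
  CH(CH2OH): pendant –CH2OH on an sp³ backbone C → alcohol.
  CO: –C(=O)– with carbon on both sides → ketone.
  CH2COOCH2: –C(=O)–O–C with C on the carbonyl side → ester.
  CH(CN): pendant –C≡N: nitrile.
  CO: –C(=O)– with carbon on both sides → ketone.
  CH(CH2I): pendant –CH2X: halogen on sp³ carbon → alkyl halide.
  COBr: –C(=O)Br: carbonyl C bonded to C and to a halogen → acyl halide (not alkyl halide).
Distinct types present: acyl halide, alcohol, alkyl halide, amide, arene, ester, ketone, nitrile.

8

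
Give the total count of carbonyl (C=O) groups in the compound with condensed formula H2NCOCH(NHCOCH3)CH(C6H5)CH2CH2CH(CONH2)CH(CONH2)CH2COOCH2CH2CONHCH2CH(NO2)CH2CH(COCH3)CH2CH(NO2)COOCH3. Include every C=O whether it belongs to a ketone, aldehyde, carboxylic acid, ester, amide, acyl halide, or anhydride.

H2NCO: amide, 1 C=O (running total 1).
CH(NHCOCH3): amide, 1 C=O (running total 2).
CH(CONH2): amide, 1 C=O (running total 3).
CH(CONH2): amide, 1 C=O (running total 4).
CH2COOCH2: ester, 1 C=O (running total 5).
CH2CONHCH2: amide, 1 C=O (running total 6).
CH(COCH3): ketone, 1 C=O (running total 7).
COOCH3: ester, 1 C=O (running total 8).

8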